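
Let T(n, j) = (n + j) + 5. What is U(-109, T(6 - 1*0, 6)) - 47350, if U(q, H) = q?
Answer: -47459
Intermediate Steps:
T(n, j) = 5 + j + n (T(n, j) = (j + n) + 5 = 5 + j + n)
U(-109, T(6 - 1*0, 6)) - 47350 = -109 - 47350 = -47459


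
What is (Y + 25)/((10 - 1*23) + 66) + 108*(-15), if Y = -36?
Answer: -85871/53 ≈ -1620.2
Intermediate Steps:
(Y + 25)/((10 - 1*23) + 66) + 108*(-15) = (-36 + 25)/((10 - 1*23) + 66) + 108*(-15) = -11/((10 - 23) + 66) - 1620 = -11/(-13 + 66) - 1620 = -11/53 - 1620 = -85871/53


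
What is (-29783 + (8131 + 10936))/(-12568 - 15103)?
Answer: 10716/27671 ≈ 0.38726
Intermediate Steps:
(-29783 + (8131 + 10936))/(-12568 - 15103) = (-29783 + 19067)/(-27671) = -10716*(-1/27671) = 10716/27671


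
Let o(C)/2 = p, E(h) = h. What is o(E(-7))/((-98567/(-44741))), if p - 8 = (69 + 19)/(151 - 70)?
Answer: 65858752/7983927 ≈ 8.2489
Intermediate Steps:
p = 736/81 (p = 8 + (69 + 19)/(151 - 70) = 8 + 88/81 = 736/81 ≈ 9.0864)
o(C) = 1472/81 (o(C) = 2*(736/81) = 1472/81)
o(E(-7))/((-98567/(-44741))) = 1472/(81*((-98567/(-44741)))) = 1472/(81*((-98567*(-1/44741)))) = 1472/(81*(98567/44741)) = (1472/81)*(44741/98567) = 65858752/7983927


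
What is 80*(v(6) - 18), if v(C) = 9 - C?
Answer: -1200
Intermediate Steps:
80*(v(6) - 18) = 80*((9 - 1*6) - 18) = 80*((9 - 6) - 18) = 80*(3 - 18) = 80*(-15) = -1200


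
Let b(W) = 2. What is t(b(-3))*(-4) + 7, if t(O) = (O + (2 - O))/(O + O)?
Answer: 5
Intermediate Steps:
t(O) = 1/O (t(O) = 2/((2*O)) = 2*(1/(2*O)) = 1/O)
t(b(-3))*(-4) + 7 = -4/2 + 7 = (½)*(-4) + 7 = -2 + 7 = 5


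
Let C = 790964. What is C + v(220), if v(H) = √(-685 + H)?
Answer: 790964 + I*√465 ≈ 7.9096e+5 + 21.564*I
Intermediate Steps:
C + v(220) = 790964 + √(-685 + 220) = 790964 + √(-465) = 790964 + I*√465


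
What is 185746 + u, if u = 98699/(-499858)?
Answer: 92846525369/499858 ≈ 1.8575e+5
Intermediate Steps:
u = -98699/499858 (u = 98699*(-1/499858) = -98699/499858 ≈ -0.19745)
185746 + u = 185746 - 98699/499858 = 92846525369/499858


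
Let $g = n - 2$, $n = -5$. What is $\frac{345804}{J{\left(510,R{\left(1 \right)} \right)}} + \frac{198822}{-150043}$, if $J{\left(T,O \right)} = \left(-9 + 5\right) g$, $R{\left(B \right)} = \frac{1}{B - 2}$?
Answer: $\frac{12969975639}{1050301} \approx 12349.0$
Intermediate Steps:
$g = -7$ ($g = -5 - 2 = -7$)
$R{\left(B \right)} = \frac{1}{-2 + B}$
$J{\left(T,O \right)} = 28$ ($J{\left(T,O \right)} = \left(-9 + 5\right) \left(-7\right) = \left(-4\right) \left(-7\right) = 28$)
$\frac{345804}{J{\left(510,R{\left(1 \right)} \right)}} + \frac{198822}{-150043} = \frac{345804}{28} + \frac{198822}{-150043} = 345804 \cdot \frac{1}{28} + 198822 \left(- \frac{1}{150043}\right) = \frac{86451}{7} - \frac{198822}{150043} = \frac{12969975639}{1050301}$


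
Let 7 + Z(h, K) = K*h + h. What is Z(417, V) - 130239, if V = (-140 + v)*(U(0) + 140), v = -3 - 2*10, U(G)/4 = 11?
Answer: -12636493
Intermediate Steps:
U(G) = 44 (U(G) = 4*11 = 44)
v = -23 (v = -3 - 20 = -23)
V = -29992 (V = (-140 - 23)*(44 + 140) = -163*184 = -29992)
Z(h, K) = -7 + h + K*h (Z(h, K) = -7 + (K*h + h) = -7 + (h + K*h) = -7 + h + K*h)
Z(417, V) - 130239 = (-7 + 417 - 29992*417) - 130239 = (-7 + 417 - 12506664) - 130239 = -12506254 - 130239 = -12636493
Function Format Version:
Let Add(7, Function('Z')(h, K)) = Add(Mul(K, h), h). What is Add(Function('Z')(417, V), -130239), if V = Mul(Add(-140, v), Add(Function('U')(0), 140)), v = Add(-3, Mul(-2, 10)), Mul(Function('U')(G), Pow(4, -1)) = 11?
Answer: -12636493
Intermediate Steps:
Function('U')(G) = 44 (Function('U')(G) = Mul(4, 11) = 44)
v = -23 (v = Add(-3, -20) = -23)
V = -29992 (V = Mul(Add(-140, -23), Add(44, 140)) = Mul(-163, 184) = -29992)
Function('Z')(h, K) = Add(-7, h, Mul(K, h)) (Function('Z')(h, K) = Add(-7, Add(Mul(K, h), h)) = Add(-7, Add(h, Mul(K, h))) = Add(-7, h, Mul(K, h)))
Add(Function('Z')(417, V), -130239) = Add(Add(-7, 417, Mul(-29992, 417)), -130239) = Add(Add(-7, 417, -12506664), -130239) = Add(-12506254, -130239) = -12636493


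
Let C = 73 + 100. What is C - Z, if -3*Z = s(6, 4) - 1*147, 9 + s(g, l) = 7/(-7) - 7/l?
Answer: 1441/12 ≈ 120.08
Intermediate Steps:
s(g, l) = -10 - 7/l (s(g, l) = -9 + (7/(-7) - 7/l) = -9 + (7*(-1/7) - 7/l) = -9 + (-1 - 7/l) = -10 - 7/l)
C = 173
Z = 635/12 (Z = -((-10 - 7/4) - 1*147)/3 = -((-10 - 7*1/4) - 147)/3 = -((-10 - 7/4) - 147)/3 = -(-47/4 - 147)/3 = -1/3*(-635/4) = 635/12 ≈ 52.917)
C - Z = 173 - 1*635/12 = 173 - 635/12 = 1441/12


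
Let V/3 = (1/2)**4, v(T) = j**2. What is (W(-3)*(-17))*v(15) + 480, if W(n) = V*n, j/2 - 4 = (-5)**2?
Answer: 130593/4 ≈ 32648.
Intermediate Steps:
j = 58 (j = 8 + 2*(-5)**2 = 8 + 2*25 = 8 + 50 = 58)
v(T) = 3364 (v(T) = 58**2 = 3364)
V = 3/16 (V = 3*(1/2)**4 = 3*(1/16) = 3/16 ≈ 0.18750)
W(n) = 3*n/16
(W(-3)*(-17))*v(15) + 480 = (((3/16)*(-3))*(-17))*3364 + 480 = -9/16*(-17)*3364 + 480 = (153/16)*3364 + 480 = 128673/4 + 480 = 130593/4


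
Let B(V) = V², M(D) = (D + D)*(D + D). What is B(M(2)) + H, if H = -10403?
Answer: -10147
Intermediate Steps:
M(D) = 4*D² (M(D) = (2*D)*(2*D) = 4*D²)
B(M(2)) + H = (4*2²)² - 10403 = (4*4)² - 10403 = 16² - 10403 = 256 - 10403 = -10147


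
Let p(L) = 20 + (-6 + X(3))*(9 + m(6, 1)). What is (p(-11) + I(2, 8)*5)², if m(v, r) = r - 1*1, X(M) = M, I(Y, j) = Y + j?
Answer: 1849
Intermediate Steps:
m(v, r) = -1 + r (m(v, r) = r - 1 = -1 + r)
p(L) = -7 (p(L) = 20 + (-6 + 3)*(9 + (-1 + 1)) = 20 - 3*(9 + 0) = 20 - 3*9 = 20 - 27 = -7)
(p(-11) + I(2, 8)*5)² = (-7 + (2 + 8)*5)² = (-7 + 10*5)² = (-7 + 50)² = 43² = 1849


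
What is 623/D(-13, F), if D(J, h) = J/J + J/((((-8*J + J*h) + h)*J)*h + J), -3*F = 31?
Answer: 1467165/2354 ≈ 623.26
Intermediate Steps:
F = -31/3 (F = -⅓*31 = -31/3 ≈ -10.333)
D(J, h) = 1 + J/(J + J*h*(h - 8*J + J*h)) (D(J, h) = 1 + J/(((h - 8*J + J*h)*J)*h + J) = 1 + J/((J*(h - 8*J + J*h))*h + J) = 1 + J/(J*h*(h - 8*J + J*h) + J) = 1 + J/(J + J*h*(h - 8*J + J*h)))
623/D(-13, F) = 623/(((2 + (-31/3)² - 13*(-31/3)² - 8*(-13)*(-31/3))/(1 + (-31/3)² - 13*(-31/3)² - 8*(-13)*(-31/3)))) = 623/(((2 + 961/9 - 13*961/9 - 3224/3)/(1 + 961/9 - 13*961/9 - 3224/3))) = 623/(((2 + 961/9 - 12493/9 - 3224/3)/(1 + 961/9 - 12493/9 - 3224/3))) = 623/((-2354/(-2355))) = 623/((-1/2355*(-2354))) = 623/(2354/2355) = 623*(2355/2354) = 1467165/2354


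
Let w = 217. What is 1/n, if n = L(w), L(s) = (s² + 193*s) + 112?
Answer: 1/89082 ≈ 1.1226e-5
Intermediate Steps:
L(s) = 112 + s² + 193*s
n = 89082 (n = 112 + 217² + 193*217 = 112 + 47089 + 41881 = 89082)
1/n = 1/89082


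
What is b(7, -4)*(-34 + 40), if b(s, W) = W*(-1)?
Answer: 24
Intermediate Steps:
b(s, W) = -W
b(7, -4)*(-34 + 40) = (-1*(-4))*(-34 + 40) = 4*6 = 24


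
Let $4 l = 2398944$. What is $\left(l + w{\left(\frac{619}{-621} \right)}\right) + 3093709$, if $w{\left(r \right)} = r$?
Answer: $\frac{2293628726}{621} \approx 3.6934 \cdot 10^{6}$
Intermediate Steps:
$l = 599736$ ($l = \frac{1}{4} \cdot 2398944 = 599736$)
$\left(l + w{\left(\frac{619}{-621} \right)}\right) + 3093709 = \left(599736 + \frac{619}{-621}\right) + 3093709 = \left(599736 + 619 \left(- \frac{1}{621}\right)\right) + 3093709 = \left(599736 - \frac{619}{621}\right) + 3093709 = \frac{372435437}{621} + 3093709 = \frac{2293628726}{621}$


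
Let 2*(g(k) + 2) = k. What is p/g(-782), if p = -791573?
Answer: 791573/393 ≈ 2014.2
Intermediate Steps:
g(k) = -2 + k/2
p/g(-782) = -791573/(-2 + (½)*(-782)) = -791573/(-2 - 391) = -791573/(-393) = -791573*(-1/393) = 791573/393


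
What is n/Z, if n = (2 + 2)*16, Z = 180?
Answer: 16/45 ≈ 0.35556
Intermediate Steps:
n = 64 (n = 4*16 = 64)
n/Z = 64/180 = 64*(1/180) = 16/45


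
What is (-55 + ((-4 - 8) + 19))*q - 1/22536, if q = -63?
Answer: 68148863/22536 ≈ 3024.0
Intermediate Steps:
(-55 + ((-4 - 8) + 19))*q - 1/22536 = (-55 + ((-4 - 8) + 19))*(-63) - 1/22536 = (-55 + (-12 + 19))*(-63) - 1*1/22536 = (-55 + 7)*(-63) - 1/22536 = -48*(-63) - 1/22536 = 3024 - 1/22536 = 68148863/22536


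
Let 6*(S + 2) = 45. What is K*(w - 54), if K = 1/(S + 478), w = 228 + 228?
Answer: 804/967 ≈ 0.83144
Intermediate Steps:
S = 11/2 (S = -2 + (1/6)*45 = -2 + 15/2 = 11/2 ≈ 5.5000)
w = 456
K = 2/967 (K = 1/(11/2 + 478) = 1/(967/2) = 2/967 ≈ 0.0020683)
K*(w - 54) = 2*(456 - 54)/967 = (2/967)*402 = 804/967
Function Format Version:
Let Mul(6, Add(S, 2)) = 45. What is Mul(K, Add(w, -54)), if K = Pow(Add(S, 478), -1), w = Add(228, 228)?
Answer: Rational(804, 967) ≈ 0.83144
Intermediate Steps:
S = Rational(11, 2) (S = Add(-2, Mul(Rational(1, 6), 45)) = Add(-2, Rational(15, 2)) = Rational(11, 2) ≈ 5.5000)
w = 456
K = Rational(2, 967) (K = Pow(Add(Rational(11, 2), 478), -1) = Pow(Rational(967, 2), -1) = Rational(2, 967) ≈ 0.0020683)
Mul(K, Add(w, -54)) = Mul(Rational(2, 967), Add(456, -54)) = Mul(Rational(2, 967), 402) = Rational(804, 967)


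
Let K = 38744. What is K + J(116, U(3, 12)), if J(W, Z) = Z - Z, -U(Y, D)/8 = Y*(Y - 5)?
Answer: 38744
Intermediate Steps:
U(Y, D) = -8*Y*(-5 + Y) (U(Y, D) = -8*Y*(Y - 5) = -8*Y*(-5 + Y))
J(W, Z) = 0
K + J(116, U(3, 12)) = 38744 + 0 = 38744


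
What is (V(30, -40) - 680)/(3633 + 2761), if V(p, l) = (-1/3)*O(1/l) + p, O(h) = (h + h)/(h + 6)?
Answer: -233024/2292249 ≈ -0.10166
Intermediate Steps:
O(h) = 2*h/(6 + h) (O(h) = (2*h)/(6 + h) = 2*h/(6 + h))
V(p, l) = p - 2/(3*l*(6 + 1/l)) (V(p, l) = (-1/3)*(2/(l*(6 + 1/l))) + p = (-1*⅓)*(2/(l*(6 + 1/l))) + p = -2/(3*l*(6 + 1/l)) + p = p - 2/(3*l*(6 + 1/l)))
(V(30, -40) - 680)/(3633 + 2761) = ((-2 + 3*30*(1 + 6*(-40)))/(3*(1 + 6*(-40))) - 680)/(3633 + 2761) = ((-2 + 3*30*(1 - 240))/(3*(1 - 240)) - 680)/6394 = ((⅓)*(-2 + 3*30*(-239))/(-239) - 680)*(1/6394) = ((⅓)*(-1/239)*(-2 - 21510) - 680)*(1/6394) = ((⅓)*(-1/239)*(-21512) - 680)*(1/6394) = (21512/717 - 680)*(1/6394) = -466048/717*1/6394 = -233024/2292249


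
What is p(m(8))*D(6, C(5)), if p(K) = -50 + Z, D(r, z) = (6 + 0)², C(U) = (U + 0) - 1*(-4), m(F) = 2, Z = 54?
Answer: 144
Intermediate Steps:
C(U) = 4 + U (C(U) = U + 4 = 4 + U)
D(r, z) = 36 (D(r, z) = 6² = 36)
p(K) = 4 (p(K) = -50 + 54 = 4)
p(m(8))*D(6, C(5)) = 4*36 = 144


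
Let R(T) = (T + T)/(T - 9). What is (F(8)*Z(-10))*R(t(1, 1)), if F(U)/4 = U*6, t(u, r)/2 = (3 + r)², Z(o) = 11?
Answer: 135168/23 ≈ 5876.9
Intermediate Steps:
t(u, r) = 2*(3 + r)²
F(U) = 24*U (F(U) = 4*(U*6) = 4*(6*U) = 24*U)
R(T) = 2*T/(-9 + T) (R(T) = (2*T)/(-9 + T) = 2*T/(-9 + T))
(F(8)*Z(-10))*R(t(1, 1)) = ((24*8)*11)*(2*(2*(3 + 1)²)/(-9 + 2*(3 + 1)²)) = (192*11)*(2*(2*4²)/(-9 + 2*4²)) = 2112*(2*(2*16)/(-9 + 2*16)) = 2112*(2*32/(-9 + 32)) = 2112*(2*32/23) = 2112*(2*32*(1/23)) = 2112*(64/23) = 135168/23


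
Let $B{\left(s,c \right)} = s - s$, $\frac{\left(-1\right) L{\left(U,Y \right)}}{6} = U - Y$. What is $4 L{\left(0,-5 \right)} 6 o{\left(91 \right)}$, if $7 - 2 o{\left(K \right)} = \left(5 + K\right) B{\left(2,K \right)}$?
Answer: $-2520$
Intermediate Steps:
$L{\left(U,Y \right)} = - 6 U + 6 Y$ ($L{\left(U,Y \right)} = - 6 \left(U - Y\right) = - 6 U + 6 Y$)
$B{\left(s,c \right)} = 0$
$o{\left(K \right)} = \frac{7}{2}$ ($o{\left(K \right)} = \frac{7}{2} - \frac{\left(5 + K\right) 0}{2} = \frac{7}{2} - 0 = \frac{7}{2} + 0 = \frac{7}{2}$)
$4 L{\left(0,-5 \right)} 6 o{\left(91 \right)} = 4 \left(\left(-6\right) 0 + 6 \left(-5\right)\right) 6 \cdot \frac{7}{2} = 4 \left(0 - 30\right) 6 \cdot \frac{7}{2} = 4 \left(-30\right) 6 \cdot \frac{7}{2} = \left(-120\right) 6 \cdot \frac{7}{2} = \left(-720\right) \frac{7}{2} = -2520$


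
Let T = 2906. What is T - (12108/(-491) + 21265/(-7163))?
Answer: 10317668617/3517033 ≈ 2933.6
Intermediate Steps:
T - (12108/(-491) + 21265/(-7163)) = 2906 - (12108/(-491) + 21265/(-7163)) = 2906 - (12108*(-1/491) + 21265*(-1/7163)) = 2906 - (-12108/491 - 21265/7163) = 2906 - 1*(-97170719/3517033) = 2906 + 97170719/3517033 = 10317668617/3517033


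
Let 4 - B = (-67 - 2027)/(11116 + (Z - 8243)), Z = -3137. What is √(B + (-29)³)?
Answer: I*√11806179/22 ≈ 156.18*I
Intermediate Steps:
B = -173/44 (B = 4 - (-67 - 2027)/(11116 + (-3137 - 8243)) = 4 - (-2094)/(11116 - 11380) = 4 - (-2094)/(-264) = 4 - (-2094)*(-1)/264 = 4 - 1*349/44 = 4 - 349/44 = -173/44 ≈ -3.9318)
√(B + (-29)³) = √(-173/44 + (-29)³) = √(-173/44 - 24389) = √(-1073289/44) = I*√11806179/22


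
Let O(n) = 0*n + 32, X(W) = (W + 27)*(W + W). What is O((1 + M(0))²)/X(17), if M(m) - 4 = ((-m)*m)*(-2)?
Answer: 4/187 ≈ 0.021390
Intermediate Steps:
M(m) = 4 + 2*m² (M(m) = 4 + ((-m)*m)*(-2) = 4 - m²*(-2) = 4 + 2*m²)
X(W) = 2*W*(27 + W) (X(W) = (27 + W)*(2*W) = 2*W*(27 + W))
O(n) = 32 (O(n) = 0 + 32 = 32)
O((1 + M(0))²)/X(17) = 32/((2*17*(27 + 17))) = 32/((2*17*44)) = 32/1496 = 32*(1/1496) = 4/187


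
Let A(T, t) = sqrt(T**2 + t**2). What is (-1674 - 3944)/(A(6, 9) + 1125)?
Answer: -351125/70306 + 2809*sqrt(13)/210918 ≈ -4.9462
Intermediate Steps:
(-1674 - 3944)/(A(6, 9) + 1125) = (-1674 - 3944)/(sqrt(6**2 + 9**2) + 1125) = -5618/(sqrt(36 + 81) + 1125) = -5618/(sqrt(117) + 1125) = -5618/(3*sqrt(13) + 1125) = -5618/(1125 + 3*sqrt(13))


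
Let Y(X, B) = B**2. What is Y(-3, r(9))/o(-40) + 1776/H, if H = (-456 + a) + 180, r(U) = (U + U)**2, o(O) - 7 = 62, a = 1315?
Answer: 36397536/23897 ≈ 1523.1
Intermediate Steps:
o(O) = 69 (o(O) = 7 + 62 = 69)
r(U) = 4*U**2 (r(U) = (2*U)**2 = 4*U**2)
H = 1039 (H = (-456 + 1315) + 180 = 859 + 180 = 1039)
Y(-3, r(9))/o(-40) + 1776/H = (4*9**2)**2/69 + 1776/1039 = (4*81)**2*(1/69) + 1776*(1/1039) = 324**2*(1/69) + 1776/1039 = 104976*(1/69) + 1776/1039 = 34992/23 + 1776/1039 = 36397536/23897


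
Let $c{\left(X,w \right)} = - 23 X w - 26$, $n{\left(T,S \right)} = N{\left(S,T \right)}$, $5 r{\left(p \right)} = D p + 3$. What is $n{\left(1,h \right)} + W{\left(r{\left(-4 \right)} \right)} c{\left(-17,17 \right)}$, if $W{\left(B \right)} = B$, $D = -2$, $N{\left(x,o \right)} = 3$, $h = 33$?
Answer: $\frac{72846}{5} \approx 14569.0$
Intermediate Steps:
$r{\left(p \right)} = \frac{3}{5} - \frac{2 p}{5}$ ($r{\left(p \right)} = \frac{- 2 p + 3}{5} = \frac{3 - 2 p}{5} = \frac{3}{5} - \frac{2 p}{5}$)
$n{\left(T,S \right)} = 3$
$c{\left(X,w \right)} = -26 - 23 X w$ ($c{\left(X,w \right)} = - 23 X w - 26 = -26 - 23 X w$)
$n{\left(1,h \right)} + W{\left(r{\left(-4 \right)} \right)} c{\left(-17,17 \right)} = 3 + \left(\frac{3}{5} - - \frac{8}{5}\right) \left(-26 - \left(-391\right) 17\right) = 3 + \left(\frac{3}{5} + \frac{8}{5}\right) \left(-26 + 6647\right) = 3 + \frac{11}{5} \cdot 6621 = 3 + \frac{72831}{5} = \frac{72846}{5}$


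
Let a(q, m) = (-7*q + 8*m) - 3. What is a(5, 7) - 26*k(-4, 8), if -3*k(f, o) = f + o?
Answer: 158/3 ≈ 52.667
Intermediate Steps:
a(q, m) = -3 - 7*q + 8*m
k(f, o) = -f/3 - o/3 (k(f, o) = -(f + o)/3 = -f/3 - o/3)
a(5, 7) - 26*k(-4, 8) = (-3 - 7*5 + 8*7) - 26*(-⅓*(-4) - ⅓*8) = (-3 - 35 + 56) - 26*(4/3 - 8/3) = 18 - 26*(-4/3) = 18 + 104/3 = 158/3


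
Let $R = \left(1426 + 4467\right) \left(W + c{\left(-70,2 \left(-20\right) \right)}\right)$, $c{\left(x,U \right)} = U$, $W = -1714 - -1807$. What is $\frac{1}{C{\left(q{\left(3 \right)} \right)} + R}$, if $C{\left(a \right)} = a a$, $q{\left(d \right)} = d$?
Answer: $\frac{1}{312338} \approx 3.2017 \cdot 10^{-6}$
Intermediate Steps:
$W = 93$ ($W = -1714 + 1807 = 93$)
$C{\left(a \right)} = a^{2}$
$R = 312329$ ($R = \left(1426 + 4467\right) \left(93 + 2 \left(-20\right)\right) = 5893 \left(93 - 40\right) = 5893 \cdot 53 = 312329$)
$\frac{1}{C{\left(q{\left(3 \right)} \right)} + R} = \frac{1}{3^{2} + 312329} = \frac{1}{9 + 312329} = \frac{1}{312338}$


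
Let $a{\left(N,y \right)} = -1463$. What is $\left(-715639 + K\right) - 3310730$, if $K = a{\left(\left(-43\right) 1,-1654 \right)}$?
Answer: $-4027832$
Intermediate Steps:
$K = -1463$
$\left(-715639 + K\right) - 3310730 = \left(-715639 - 1463\right) - 3310730 = -717102 - 3310730 = -4027832$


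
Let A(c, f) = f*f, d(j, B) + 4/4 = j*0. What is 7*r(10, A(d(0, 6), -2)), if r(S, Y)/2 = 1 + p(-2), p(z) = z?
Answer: -14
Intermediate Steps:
d(j, B) = -1 (d(j, B) = -1 + j*0 = -1 + 0 = -1)
A(c, f) = f²
r(S, Y) = -2 (r(S, Y) = 2*(1 - 2) = 2*(-1) = -2)
7*r(10, A(d(0, 6), -2)) = 7*(-2) = -14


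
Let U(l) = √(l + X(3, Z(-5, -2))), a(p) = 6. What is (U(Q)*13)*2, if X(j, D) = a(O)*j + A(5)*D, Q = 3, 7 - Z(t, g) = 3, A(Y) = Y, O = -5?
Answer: 26*√41 ≈ 166.48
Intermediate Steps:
Z(t, g) = 4 (Z(t, g) = 7 - 1*3 = 7 - 3 = 4)
X(j, D) = 5*D + 6*j (X(j, D) = 6*j + 5*D = 5*D + 6*j)
U(l) = √(38 + l) (U(l) = √(l + (5*4 + 6*3)) = √(l + (20 + 18)) = √(l + 38) = √(38 + l))
(U(Q)*13)*2 = (√(38 + 3)*13)*2 = (√41*13)*2 = (13*√41)*2 = 26*√41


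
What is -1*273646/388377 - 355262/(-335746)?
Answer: 23050019929/65198012121 ≈ 0.35354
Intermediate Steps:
-1*273646/388377 - 355262/(-335746) = -273646*1/388377 - 355262*(-1/335746) = -273646/388377 + 177631/167873 = 23050019929/65198012121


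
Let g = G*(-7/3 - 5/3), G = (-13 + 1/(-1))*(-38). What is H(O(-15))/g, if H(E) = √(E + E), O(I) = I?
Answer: -I*√30/2128 ≈ -0.0025739*I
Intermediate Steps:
H(E) = √2*√E (H(E) = √(2*E) = √2*√E)
G = 532 (G = (-13 - 1)*(-38) = -14*(-38) = 532)
g = -2128 (g = 532*(-7/3 - 5/3) = 532*(-4) = -2128)
H(O(-15))/g = (√2*√(-15))/(-2128) = (√2*(I*√15))*(-1/2128) = (I*√30)*(-1/2128) = -I*√30/2128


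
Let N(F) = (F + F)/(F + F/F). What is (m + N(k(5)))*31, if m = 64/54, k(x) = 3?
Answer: 4495/54 ≈ 83.241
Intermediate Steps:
m = 32/27 (m = 64*(1/54) = 32/27 ≈ 1.1852)
N(F) = 2*F/(1 + F) (N(F) = (2*F)/(F + 1) = (2*F)/(1 + F) = 2*F/(1 + F))
(m + N(k(5)))*31 = (32/27 + 2*3/(1 + 3))*31 = (32/27 + 2*3/4)*31 = (32/27 + 2*3*(¼))*31 = (32/27 + 3/2)*31 = (145/54)*31 = 4495/54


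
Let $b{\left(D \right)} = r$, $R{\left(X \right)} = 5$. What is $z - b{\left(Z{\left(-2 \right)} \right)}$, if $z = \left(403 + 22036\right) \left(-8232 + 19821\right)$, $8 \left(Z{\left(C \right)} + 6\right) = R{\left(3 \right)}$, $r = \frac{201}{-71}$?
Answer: $\frac{18463235742}{71} \approx 2.6005 \cdot 10^{8}$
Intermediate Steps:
$r = - \frac{201}{71}$ ($r = 201 \left(- \frac{1}{71}\right) = - \frac{201}{71} \approx -2.831$)
$Z{\left(C \right)} = - \frac{43}{8}$ ($Z{\left(C \right)} = -6 + \frac{1}{8} \cdot 5 = -6 + \frac{5}{8} = - \frac{43}{8}$)
$b{\left(D \right)} = - \frac{201}{71}$
$z = 260045571$ ($z = 22439 \cdot 11589 = 260045571$)
$z - b{\left(Z{\left(-2 \right)} \right)} = 260045571 - - \frac{201}{71} = 260045571 + \frac{201}{71} = \frac{18463235742}{71}$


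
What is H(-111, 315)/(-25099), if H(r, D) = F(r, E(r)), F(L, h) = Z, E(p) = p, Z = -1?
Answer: 1/25099 ≈ 3.9842e-5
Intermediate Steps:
F(L, h) = -1
H(r, D) = -1
H(-111, 315)/(-25099) = -1/(-25099) = -1*(-1/25099) = 1/25099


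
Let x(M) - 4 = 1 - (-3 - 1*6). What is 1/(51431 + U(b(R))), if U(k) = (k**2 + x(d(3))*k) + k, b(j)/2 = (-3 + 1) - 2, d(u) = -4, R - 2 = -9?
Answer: 1/51375 ≈ 1.9465e-5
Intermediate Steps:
R = -7 (R = 2 - 9 = -7)
x(M) = 14 (x(M) = 4 + (1 - (-3 - 1*6)) = 4 + (1 - (-3 - 6)) = 4 + (1 - 1*(-9)) = 4 + (1 + 9) = 4 + 10 = 14)
b(j) = -8 (b(j) = 2*((-3 + 1) - 2) = 2*(-2 - 2) = 2*(-4) = -8)
U(k) = k**2 + 15*k (U(k) = (k**2 + 14*k) + k = k**2 + 15*k)
1/(51431 + U(b(R))) = 1/(51431 - 8*(15 - 8)) = 1/(51431 - 8*7) = 1/(51431 - 56) = 1/51375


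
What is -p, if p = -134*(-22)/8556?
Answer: -737/2139 ≈ -0.34455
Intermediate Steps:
p = 737/2139 (p = 2948*(1/8556) = 737/2139 ≈ 0.34455)
-p = -1*737/2139 = -737/2139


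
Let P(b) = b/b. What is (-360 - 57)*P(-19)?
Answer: -417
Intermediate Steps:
P(b) = 1
(-360 - 57)*P(-19) = (-360 - 57)*1 = -417*1 = -417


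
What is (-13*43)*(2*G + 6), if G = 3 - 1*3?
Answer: -3354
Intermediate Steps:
G = 0 (G = 3 - 3 = 0)
(-13*43)*(2*G + 6) = (-13*43)*(2*0 + 6) = -559*(0 + 6) = -559*6 = -3354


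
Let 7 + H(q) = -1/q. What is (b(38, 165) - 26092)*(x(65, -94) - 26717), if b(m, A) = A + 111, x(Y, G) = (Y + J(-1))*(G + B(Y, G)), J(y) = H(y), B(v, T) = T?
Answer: 976077144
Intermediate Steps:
H(q) = -7 - 1/q
J(y) = -7 - 1/y
x(Y, G) = 2*G*(-6 + Y) (x(Y, G) = (Y + (-7 - 1/(-1)))*(G + G) = (Y + (-7 - 1*(-1)))*(2*G) = (Y + (-7 + 1))*(2*G) = (Y - 6)*(2*G) = (-6 + Y)*(2*G) = 2*G*(-6 + Y))
b(m, A) = 111 + A
(b(38, 165) - 26092)*(x(65, -94) - 26717) = ((111 + 165) - 26092)*(2*(-94)*(-6 + 65) - 26717) = (276 - 26092)*(2*(-94)*59 - 26717) = -25816*(-11092 - 26717) = -25816*(-37809) = 976077144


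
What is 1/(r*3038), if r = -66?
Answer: -1/200508 ≈ -4.9873e-6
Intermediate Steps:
1/(r*3038) = 1/(-66*3038) = 1/(-200508) = -1/200508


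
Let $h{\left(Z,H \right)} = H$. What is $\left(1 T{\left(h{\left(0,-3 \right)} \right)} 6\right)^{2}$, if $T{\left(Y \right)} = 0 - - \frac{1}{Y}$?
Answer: $4$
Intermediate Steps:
$T{\left(Y \right)} = \frac{1}{Y}$ ($T{\left(Y \right)} = 0 + \frac{1}{Y} = \frac{1}{Y}$)
$\left(1 T{\left(h{\left(0,-3 \right)} \right)} 6\right)^{2} = \left(1 \frac{1}{-3} \cdot 6\right)^{2} = \left(1 \left(- \frac{1}{3}\right) 6\right)^{2} = \left(\left(- \frac{1}{3}\right) 6\right)^{2} = \left(-2\right)^{2} = 4$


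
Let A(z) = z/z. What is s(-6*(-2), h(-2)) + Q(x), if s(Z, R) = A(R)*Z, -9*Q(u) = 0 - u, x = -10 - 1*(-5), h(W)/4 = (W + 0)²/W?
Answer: 103/9 ≈ 11.444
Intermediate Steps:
A(z) = 1
h(W) = 4*W (h(W) = 4*((W + 0)²/W) = 4*(W²/W) = 4*W)
x = -5 (x = -10 + 5 = -5)
Q(u) = u/9 (Q(u) = -(0 - u)/9 = -(-1)*u/9 = u/9)
s(Z, R) = Z (s(Z, R) = 1*Z = Z)
s(-6*(-2), h(-2)) + Q(x) = -6*(-2) + (⅑)*(-5) = 12 - 5/9 = 103/9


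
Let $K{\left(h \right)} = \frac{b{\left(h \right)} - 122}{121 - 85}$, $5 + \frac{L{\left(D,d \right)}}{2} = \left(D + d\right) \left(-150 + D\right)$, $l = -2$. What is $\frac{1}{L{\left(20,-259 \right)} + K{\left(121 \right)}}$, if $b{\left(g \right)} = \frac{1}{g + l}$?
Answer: $\frac{476}{29572267} \approx 1.6096 \cdot 10^{-5}$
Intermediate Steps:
$L{\left(D,d \right)} = -10 + 2 \left(-150 + D\right) \left(D + d\right)$ ($L{\left(D,d \right)} = -10 + 2 \left(D + d\right) \left(-150 + D\right) = -10 + 2 \left(-150 + D\right) \left(D + d\right)$)
$b{\left(g \right)} = \frac{1}{-2 + g}$ ($b{\left(g \right)} = \frac{1}{g - 2} = \frac{1}{-2 + g}$)
$K{\left(h \right)} = - \frac{61}{18} + \frac{1}{36 \left(-2 + h\right)}$ ($K{\left(h \right)} = \frac{\frac{1}{-2 + h} - 122}{121 - 85} = \frac{-122 + \frac{1}{-2 + h}}{36} = \left(-122 + \frac{1}{-2 + h}\right) \frac{1}{36} = - \frac{61}{18} + \frac{1}{36 \left(-2 + h\right)}$)
$\frac{1}{L{\left(20,-259 \right)} + K{\left(121 \right)}} = \frac{1}{\left(-10 - 6000 - -77700 + 2 \cdot 20^{2} + 2 \cdot 20 \left(-259\right)\right) + \frac{245 - 14762}{36 \left(-2 + 121\right)}} = \frac{1}{\left(-10 - 6000 + 77700 + 2 \cdot 400 - 10360\right) + \frac{245 - 14762}{36 \cdot 119}} = \frac{1}{\left(-10 - 6000 + 77700 + 800 - 10360\right) + \frac{1}{36} \cdot \frac{1}{119} \left(-14517\right)} = \frac{1}{62130 - \frac{1613}{476}} = \frac{1}{\frac{29572267}{476}} = \frac{476}{29572267}$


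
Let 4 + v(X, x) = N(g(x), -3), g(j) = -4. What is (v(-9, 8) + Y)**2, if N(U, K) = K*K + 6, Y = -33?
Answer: 484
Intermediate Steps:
N(U, K) = 6 + K**2 (N(U, K) = K**2 + 6 = 6 + K**2)
v(X, x) = 11 (v(X, x) = -4 + (6 + (-3)**2) = -4 + (6 + 9) = -4 + 15 = 11)
(v(-9, 8) + Y)**2 = (11 - 33)**2 = (-22)**2 = 484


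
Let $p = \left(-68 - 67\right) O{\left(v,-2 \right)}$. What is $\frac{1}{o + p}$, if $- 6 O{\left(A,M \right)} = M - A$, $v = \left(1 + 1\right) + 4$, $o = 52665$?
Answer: $\frac{1}{52485} \approx 1.9053 \cdot 10^{-5}$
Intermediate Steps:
$v = 6$ ($v = 2 + 4 = 6$)
$O{\left(A,M \right)} = - \frac{M}{6} + \frac{A}{6}$ ($O{\left(A,M \right)} = - \frac{M - A}{6} = - \frac{M}{6} + \frac{A}{6}$)
$p = -180$ ($p = \left(-68 - 67\right) \left(\left(- \frac{1}{6}\right) \left(-2\right) + \frac{1}{6} \cdot 6\right) = - 135 \left(\frac{1}{3} + 1\right) = \left(-135\right) \frac{4}{3} = -180$)
$\frac{1}{o + p} = \frac{1}{52665 - 180} = \frac{1}{52485}$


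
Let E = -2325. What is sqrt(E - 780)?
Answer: 3*I*sqrt(345) ≈ 55.723*I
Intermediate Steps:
sqrt(E - 780) = sqrt(-2325 - 780) = sqrt(-3105) = 3*I*sqrt(345)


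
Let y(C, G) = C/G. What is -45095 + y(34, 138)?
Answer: -3111538/69 ≈ -45095.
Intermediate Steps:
-45095 + y(34, 138) = -45095 + 34/138 = -45095 + 34*(1/138) = -45095 + 17/69 = -3111538/69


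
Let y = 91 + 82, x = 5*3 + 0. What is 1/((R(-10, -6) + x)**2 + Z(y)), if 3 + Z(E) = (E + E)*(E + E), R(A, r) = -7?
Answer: 1/119777 ≈ 8.3488e-6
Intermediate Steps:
x = 15 (x = 15 + 0 = 15)
y = 173
Z(E) = -3 + 4*E**2 (Z(E) = -3 + (E + E)*(E + E) = -3 + (2*E)*(2*E) = -3 + 4*E**2)
1/((R(-10, -6) + x)**2 + Z(y)) = 1/((-7 + 15)**2 + (-3 + 4*173**2)) = 1/(8**2 + (-3 + 4*29929)) = 1/(64 + (-3 + 119716)) = 1/(64 + 119713) = 1/119777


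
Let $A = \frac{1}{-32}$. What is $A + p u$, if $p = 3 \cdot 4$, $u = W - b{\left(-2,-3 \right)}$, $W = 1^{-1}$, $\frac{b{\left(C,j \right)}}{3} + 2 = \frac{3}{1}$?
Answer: $- \frac{769}{32} \approx -24.031$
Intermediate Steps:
$b{\left(C,j \right)} = 3$ ($b{\left(C,j \right)} = -6 + 3 \cdot \frac{3}{1} = -6 + 3 \cdot 3 \cdot 1 = -6 + 3 \cdot 3 = -6 + 9 = 3$)
$W = 1$
$u = -2$ ($u = 1 - 3 = -2$)
$A = - \frac{1}{32} \approx -0.03125$
$p = 12$
$A + p u = - \frac{1}{32} + 12 \left(-2\right) = - \frac{1}{32} - 24 = - \frac{769}{32}$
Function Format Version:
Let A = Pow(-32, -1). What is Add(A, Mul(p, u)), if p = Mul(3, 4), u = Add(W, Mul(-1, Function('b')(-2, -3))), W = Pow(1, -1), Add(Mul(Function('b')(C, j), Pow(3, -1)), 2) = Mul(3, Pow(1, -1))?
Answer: Rational(-769, 32) ≈ -24.031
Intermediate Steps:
Function('b')(C, j) = 3 (Function('b')(C, j) = Add(-6, Mul(3, Mul(3, Pow(1, -1)))) = Add(-6, Mul(3, Mul(3, 1))) = Add(-6, Mul(3, 3)) = Add(-6, 9) = 3)
W = 1
u = -2 (u = Add(1, Mul(-1, 3)) = Add(1, -3) = -2)
A = Rational(-1, 32) ≈ -0.031250
p = 12
Add(A, Mul(p, u)) = Add(Rational(-1, 32), Mul(12, -2)) = Add(Rational(-1, 32), -24) = Rational(-769, 32)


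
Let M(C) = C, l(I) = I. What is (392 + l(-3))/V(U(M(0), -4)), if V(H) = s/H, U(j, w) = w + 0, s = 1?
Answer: -1556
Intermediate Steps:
U(j, w) = w
V(H) = 1/H
(392 + l(-3))/V(U(M(0), -4)) = (392 - 3)/(1/(-4)) = 389/(-¼) = 389*(-4) = -1556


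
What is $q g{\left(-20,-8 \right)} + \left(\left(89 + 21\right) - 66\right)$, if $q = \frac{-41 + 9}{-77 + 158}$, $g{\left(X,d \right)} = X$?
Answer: $\frac{4204}{81} \approx 51.901$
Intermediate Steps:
$q = - \frac{32}{81} \approx -0.39506$
$q g{\left(-20,-8 \right)} + \left(\left(89 + 21\right) - 66\right) = \left(- \frac{32}{81}\right) \left(-20\right) + \left(\left(89 + 21\right) - 66\right) = \frac{640}{81} + \left(110 - 66\right) = \frac{640}{81} + 44 = \frac{4204}{81}$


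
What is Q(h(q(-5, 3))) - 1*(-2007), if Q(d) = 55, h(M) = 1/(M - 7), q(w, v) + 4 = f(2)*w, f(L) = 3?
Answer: 2062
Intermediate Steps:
q(w, v) = -4 + 3*w
h(M) = 1/(-7 + M)
Q(h(q(-5, 3))) - 1*(-2007) = 55 - 1*(-2007) = 55 + 2007 = 2062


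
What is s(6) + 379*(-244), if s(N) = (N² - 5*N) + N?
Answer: -92464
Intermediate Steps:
s(N) = N² - 4*N
s(6) + 379*(-244) = 6*(-4 + 6) + 379*(-244) = 6*2 - 92476 = 12 - 92476 = -92464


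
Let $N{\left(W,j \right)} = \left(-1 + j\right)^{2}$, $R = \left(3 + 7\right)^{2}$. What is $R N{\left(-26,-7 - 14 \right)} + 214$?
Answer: $48614$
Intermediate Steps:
$R = 100$ ($R = 10^{2} = 100$)
$R N{\left(-26,-7 - 14 \right)} + 214 = 100 \left(-1 - 21\right)^{2} + 214 = 100 \left(-22\right)^{2} + 214 = 100 \cdot 484 + 214 = 48400 + 214 = 48614$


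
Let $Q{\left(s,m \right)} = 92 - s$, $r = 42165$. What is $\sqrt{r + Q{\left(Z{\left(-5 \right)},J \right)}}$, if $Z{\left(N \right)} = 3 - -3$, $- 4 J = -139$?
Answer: $\sqrt{42251} \approx 205.55$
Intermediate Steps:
$J = \frac{139}{4}$ ($J = \left(- \frac{1}{4}\right) \left(-139\right) = \frac{139}{4} \approx 34.75$)
$Z{\left(N \right)} = 6$ ($Z{\left(N \right)} = 3 + 3 = 6$)
$\sqrt{r + Q{\left(Z{\left(-5 \right)},J \right)}} = \sqrt{42165 + \left(92 - 6\right)} = \sqrt{42165 + 86} = \sqrt{42251}$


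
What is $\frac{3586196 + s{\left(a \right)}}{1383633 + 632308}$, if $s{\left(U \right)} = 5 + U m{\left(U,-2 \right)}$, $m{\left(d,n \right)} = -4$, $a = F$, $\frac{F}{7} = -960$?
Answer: $\frac{3613081}{2015941} \approx 1.7923$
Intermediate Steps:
$F = -6720$ ($F = 7 \left(-960\right) = -6720$)
$a = -6720$
$s{\left(U \right)} = 5 - 4 U$ ($s{\left(U \right)} = 5 + U \left(-4\right) = 5 - 4 U$)
$\frac{3586196 + s{\left(a \right)}}{1383633 + 632308} = \frac{3586196 + \left(5 - -26880\right)}{1383633 + 632308} = \frac{3586196 + \left(5 + 26880\right)}{2015941} = \left(3586196 + 26885\right) \frac{1}{2015941} = 3613081 \cdot \frac{1}{2015941} = \frac{3613081}{2015941}$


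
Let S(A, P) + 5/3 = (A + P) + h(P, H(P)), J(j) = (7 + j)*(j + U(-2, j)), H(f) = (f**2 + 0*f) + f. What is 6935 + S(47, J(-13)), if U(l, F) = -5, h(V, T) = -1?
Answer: 21262/3 ≈ 7087.3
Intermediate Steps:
H(f) = f + f**2 (H(f) = (f**2 + 0) + f = f**2 + f = f + f**2)
J(j) = (-5 + j)*(7 + j) (J(j) = (7 + j)*(j - 5) = (7 + j)*(-5 + j) = (-5 + j)*(7 + j))
S(A, P) = -8/3 + A + P (S(A, P) = -5/3 + ((A + P) - 1) = -5/3 + (-1 + A + P) = -8/3 + A + P)
6935 + S(47, J(-13)) = 6935 + (-8/3 + 47 + (-35 + (-13)**2 + 2*(-13))) = 6935 + (-8/3 + 47 + (-35 + 169 - 26)) = 6935 + (-8/3 + 47 + 108) = 6935 + 457/3 = 21262/3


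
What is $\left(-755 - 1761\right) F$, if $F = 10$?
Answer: $-25160$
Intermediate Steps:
$\left(-755 - 1761\right) F = \left(-755 - 1761\right) 10 = \left(-2516\right) 10 = -25160$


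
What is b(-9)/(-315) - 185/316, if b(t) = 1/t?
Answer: -524159/895860 ≈ -0.58509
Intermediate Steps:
b(-9)/(-315) - 185/316 = 1/(-9*(-315)) - 185/316 = -⅑*(-1/315) - 185*1/316 = 1/2835 - 185/316 = -524159/895860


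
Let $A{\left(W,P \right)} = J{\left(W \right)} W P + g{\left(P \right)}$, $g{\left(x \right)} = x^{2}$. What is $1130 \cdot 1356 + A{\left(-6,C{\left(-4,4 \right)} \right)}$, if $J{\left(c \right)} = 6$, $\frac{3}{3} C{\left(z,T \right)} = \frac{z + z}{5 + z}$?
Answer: $1532632$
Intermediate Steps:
$C{\left(z,T \right)} = \frac{2 z}{5 + z}$ ($C{\left(z,T \right)} = \frac{z + z}{5 + z} = \frac{2 z}{5 + z}$)
$A{\left(W,P \right)} = P^{2} + 6 P W$ ($A{\left(W,P \right)} = 6 W P + P^{2} = 6 P W + P^{2} = P^{2} + 6 P W$)
$1130 \cdot 1356 + A{\left(-6,C{\left(-4,4 \right)} \right)} = 1130 \cdot 1356 + 2 \left(-4\right) \frac{1}{5 - 4} \left(2 \left(-4\right) \frac{1}{5 - 4} + 6 \left(-6\right)\right) = 1532280 + 2 \left(-4\right) 1^{-1} \left(2 \left(-4\right) 1^{-1} - 36\right) = 1532280 + 2 \left(-4\right) 1 \left(2 \left(-4\right) 1 - 36\right) = 1532280 - 8 \left(-8 - 36\right) = 1532280 - -352 = 1532280 + 352 = 1532632$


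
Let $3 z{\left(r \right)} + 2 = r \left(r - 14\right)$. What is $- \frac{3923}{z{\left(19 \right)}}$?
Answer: $- \frac{3923}{31} \approx -126.55$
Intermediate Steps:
$z{\left(r \right)} = - \frac{2}{3} + \frac{r \left(-14 + r\right)}{3}$ ($z{\left(r \right)} = - \frac{2}{3} + \frac{r \left(r - 14\right)}{3} = - \frac{2}{3} + \frac{r \left(-14 + r\right)}{3}$)
$- \frac{3923}{z{\left(19 \right)}} = - \frac{3923}{- \frac{2}{3} - \frac{266}{3} + \frac{19^{2}}{3}} = - \frac{3923}{- \frac{2}{3} - \frac{266}{3} + \frac{1}{3} \cdot 361} = - \frac{3923}{- \frac{2}{3} - \frac{266}{3} + \frac{361}{3}} = - \frac{3923}{31}$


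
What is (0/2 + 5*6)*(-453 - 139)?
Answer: -17760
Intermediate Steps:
(0/2 + 5*6)*(-453 - 139) = (0*(½) + 30)*(-592) = (0 + 30)*(-592) = 30*(-592) = -17760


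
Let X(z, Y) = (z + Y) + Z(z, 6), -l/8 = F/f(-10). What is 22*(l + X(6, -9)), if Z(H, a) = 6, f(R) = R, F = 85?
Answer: 1562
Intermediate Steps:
l = 68 (l = -680/(-10) = -680*(-1)/10 = -8*(-17/2) = 68)
X(z, Y) = 6 + Y + z (X(z, Y) = (z + Y) + 6 = (Y + z) + 6 = 6 + Y + z)
22*(l + X(6, -9)) = 22*(68 + (6 - 9 + 6)) = 22*(68 + 3) = 22*71 = 1562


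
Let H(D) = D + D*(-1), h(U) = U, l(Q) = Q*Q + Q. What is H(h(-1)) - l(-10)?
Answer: -90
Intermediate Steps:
l(Q) = Q + Q² (l(Q) = Q² + Q = Q + Q²)
H(D) = 0 (H(D) = D - D = 0)
H(h(-1)) - l(-10) = 0 - (-10)*(1 - 10) = 0 - (-10)*(-9) = 0 - 1*90 = 0 - 90 = -90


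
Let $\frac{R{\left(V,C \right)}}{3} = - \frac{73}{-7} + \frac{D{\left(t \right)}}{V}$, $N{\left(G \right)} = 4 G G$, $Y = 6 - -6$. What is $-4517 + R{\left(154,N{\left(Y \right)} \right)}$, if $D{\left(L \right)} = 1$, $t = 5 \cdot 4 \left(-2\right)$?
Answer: $- \frac{690797}{154} \approx -4485.7$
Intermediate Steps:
$Y = 12$ ($Y = 6 + 6 = 12$)
$t = -40$ ($t = 20 \left(-2\right) = -40$)
$N{\left(G \right)} = 4 G^{2}$
$R{\left(V,C \right)} = \frac{219}{7} + \frac{3}{V}$ ($R{\left(V,C \right)} = 3 \left(- \frac{73}{-7} + 1 \frac{1}{V}\right) = 3 \left(\left(-73\right) \left(- \frac{1}{7}\right) + \frac{1}{V}\right) = 3 \left(\frac{73}{7} + \frac{1}{V}\right) = \frac{219}{7} + \frac{3}{V}$)
$-4517 + R{\left(154,N{\left(Y \right)} \right)} = -4517 + \left(\frac{219}{7} + \frac{3}{154}\right) = -4517 + \frac{4821}{154} = - \frac{690797}{154}$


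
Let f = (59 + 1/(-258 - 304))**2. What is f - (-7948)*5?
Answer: 13651027209/315844 ≈ 43221.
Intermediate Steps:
f = 1099386649/315844 (f = (59 + 1/(-562))**2 = (59 - 1/562)**2 = (33157/562)**2 = 1099386649/315844 ≈ 3480.8)
f - (-7948)*5 = 1099386649/315844 - (-7948)*5 = 1099386649/315844 - 1*(-39740) = 1099386649/315844 + 39740 = 13651027209/315844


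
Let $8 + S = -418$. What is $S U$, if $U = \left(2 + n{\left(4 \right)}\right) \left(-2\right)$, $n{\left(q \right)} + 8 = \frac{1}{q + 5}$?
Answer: $- \frac{15052}{3} \approx -5017.3$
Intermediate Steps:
$S = -426$ ($S = -8 - 418 = -426$)
$n{\left(q \right)} = -8 + \frac{1}{5 + q}$ ($n{\left(q \right)} = -8 + \frac{1}{q + 5} = -8 + \frac{1}{5 + q}$)
$U = \frac{106}{9}$ ($U = \left(2 + \frac{-39 - 32}{5 + 4}\right) \left(-2\right) = \left(2 + \frac{-39 - 32}{9}\right) \left(-2\right) = \left(2 + \frac{1}{9} \left(-71\right)\right) \left(-2\right) = \left(2 - \frac{71}{9}\right) \left(-2\right) = \left(- \frac{53}{9}\right) \left(-2\right) = \frac{106}{9} \approx 11.778$)
$S U = \left(-426\right) \frac{106}{9} = - \frac{15052}{3}$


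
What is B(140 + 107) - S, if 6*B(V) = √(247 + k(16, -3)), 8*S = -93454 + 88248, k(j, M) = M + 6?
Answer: 2603/4 + 5*√10/6 ≈ 653.38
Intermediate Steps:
k(j, M) = 6 + M
S = -2603/4 (S = (-93454 + 88248)/8 = (⅛)*(-5206) = -2603/4 ≈ -650.75)
B(V) = 5*√10/6 (B(V) = √(247 + (6 - 3))/6 = √(247 + 3)/6 = √250/6 = (5*√10)/6 = 5*√10/6)
B(140 + 107) - S = 5*√10/6 - 1*(-2603/4) = 5*√10/6 + 2603/4 = 2603/4 + 5*√10/6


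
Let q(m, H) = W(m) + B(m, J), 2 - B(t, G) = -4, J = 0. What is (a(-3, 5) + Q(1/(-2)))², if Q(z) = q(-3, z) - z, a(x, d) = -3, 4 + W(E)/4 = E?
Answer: 2401/4 ≈ 600.25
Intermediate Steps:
B(t, G) = 6 (B(t, G) = 2 - 1*(-4) = 2 + 4 = 6)
W(E) = -16 + 4*E
q(m, H) = -10 + 4*m (q(m, H) = (-16 + 4*m) + 6 = -10 + 4*m)
Q(z) = -22 - z (Q(z) = (-10 + 4*(-3)) - z = (-10 - 12) - z = -22 - z)
(a(-3, 5) + Q(1/(-2)))² = (-3 + (-22 - 1/(-2)))² = (-3 + (-22 - 1*(-½)))² = (-3 + (-22 + ½))² = (-3 - 43/2)² = (-49/2)² = 2401/4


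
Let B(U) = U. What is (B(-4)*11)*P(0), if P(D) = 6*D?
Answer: 0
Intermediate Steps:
(B(-4)*11)*P(0) = (-4*11)*(6*0) = -44*0 = 0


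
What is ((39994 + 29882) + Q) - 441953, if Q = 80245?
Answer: -291832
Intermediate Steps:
((39994 + 29882) + Q) - 441953 = ((39994 + 29882) + 80245) - 441953 = (69876 + 80245) - 441953 = 150121 - 441953 = -291832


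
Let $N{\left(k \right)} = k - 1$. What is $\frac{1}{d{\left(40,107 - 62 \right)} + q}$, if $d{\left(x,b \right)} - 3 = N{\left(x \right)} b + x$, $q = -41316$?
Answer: $- \frac{1}{39518} \approx -2.5305 \cdot 10^{-5}$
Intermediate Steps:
$N{\left(k \right)} = -1 + k$ ($N{\left(k \right)} = k - 1 = -1 + k$)
$d{\left(x,b \right)} = 3 + x + b \left(-1 + x\right)$ ($d{\left(x,b \right)} = 3 + \left(\left(-1 + x\right) b + x\right) = 3 + \left(b \left(-1 + x\right) + x\right) = 3 + \left(x + b \left(-1 + x\right)\right) = 3 + x + b \left(-1 + x\right)$)
$\frac{1}{d{\left(40,107 - 62 \right)} + q} = \frac{1}{\left(3 + 40 + \left(107 - 62\right) \left(-1 + 40\right)\right) - 41316} = \frac{1}{\left(3 + 40 + 45 \cdot 39\right) - 41316} = \frac{1}{\left(3 + 40 + 1755\right) - 41316} = \frac{1}{1798 - 41316} = \frac{1}{-39518} = - \frac{1}{39518}$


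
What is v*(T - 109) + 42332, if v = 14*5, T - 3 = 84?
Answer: 40792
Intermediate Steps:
T = 87 (T = 3 + 84 = 87)
v = 70
v*(T - 109) + 42332 = 70*(87 - 109) + 42332 = 70*(-22) + 42332 = -1540 + 42332 = 40792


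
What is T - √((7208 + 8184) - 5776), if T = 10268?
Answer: 10268 - 4*√601 ≈ 10170.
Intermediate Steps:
T - √((7208 + 8184) - 5776) = 10268 - √((7208 + 8184) - 5776) = 10268 - √(15392 - 5776) = 10268 - √9616 = 10268 - 4*√601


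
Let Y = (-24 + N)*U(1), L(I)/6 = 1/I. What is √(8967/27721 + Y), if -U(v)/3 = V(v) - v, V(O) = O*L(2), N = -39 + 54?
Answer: √41745081621/27721 ≈ 7.3704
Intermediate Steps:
L(I) = 6/I (L(I) = 6*(1/I) = 6/I)
N = 15
V(O) = 3*O (V(O) = O*(6/2) = O*(6*(½)) = O*3 = 3*O)
U(v) = -6*v (U(v) = -3*(3*v - v) = -6*v)
Y = 54 (Y = (-24 + 15)*(-6*1) = -9*(-6) = 54)
√(8967/27721 + Y) = √(8967/27721 + 54) = √(1505901/27721) = √41745081621/27721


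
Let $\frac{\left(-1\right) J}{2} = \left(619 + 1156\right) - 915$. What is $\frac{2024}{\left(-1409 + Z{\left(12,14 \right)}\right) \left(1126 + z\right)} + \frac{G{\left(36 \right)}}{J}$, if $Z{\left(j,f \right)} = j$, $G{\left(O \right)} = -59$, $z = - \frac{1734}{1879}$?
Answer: $\frac{762284297}{23089326440} \approx 0.033015$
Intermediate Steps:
$z = - \frac{1734}{1879}$ ($z = \left(-1734\right) \frac{1}{1879} = - \frac{1734}{1879} \approx -0.92283$)
$J = -1720$ ($J = - 2 \left(\left(619 + 1156\right) - 915\right) = - 2 \left(1775 - 915\right) = \left(-2\right) 860 = -1720$)
$\frac{2024}{\left(-1409 + Z{\left(12,14 \right)}\right) \left(1126 + z\right)} + \frac{G{\left(36 \right)}}{J} = \frac{2024}{\left(-1409 + 12\right) \left(1126 - \frac{1734}{1879}\right)} - \frac{59}{-1720} = \frac{2024}{\left(-1397\right) \frac{2114020}{1879}} - - \frac{59}{1720} = \frac{2024}{- \frac{2953285940}{1879}} + \frac{59}{1720} = 2024 \left(- \frac{1879}{2953285940}\right) + \frac{59}{1720} = - \frac{86434}{67120135} + \frac{59}{1720} = \frac{762284297}{23089326440}$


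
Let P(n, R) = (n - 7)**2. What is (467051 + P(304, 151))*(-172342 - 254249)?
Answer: -236868918660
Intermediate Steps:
P(n, R) = (-7 + n)**2
(467051 + P(304, 151))*(-172342 - 254249) = (467051 + (-7 + 304)**2)*(-172342 - 254249) = (467051 + 297**2)*(-426591) = (467051 + 88209)*(-426591) = 555260*(-426591) = -236868918660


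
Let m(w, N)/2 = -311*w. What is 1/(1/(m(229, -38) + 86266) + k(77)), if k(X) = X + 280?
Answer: 56172/20053403 ≈ 0.0028011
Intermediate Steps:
k(X) = 280 + X
m(w, N) = -622*w (m(w, N) = 2*(-311*w) = -622*w)
1/(1/(m(229, -38) + 86266) + k(77)) = 1/(1/(-622*229 + 86266) + (280 + 77)) = 1/(1/(-142438 + 86266) + 357) = 1/(1/(-56172) + 357) = 1/(-1/56172 + 357) = 1/(20053403/56172) = 56172/20053403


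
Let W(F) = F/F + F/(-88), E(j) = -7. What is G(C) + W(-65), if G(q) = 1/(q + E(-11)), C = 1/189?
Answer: 92817/58168 ≈ 1.5957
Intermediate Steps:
C = 1/189 ≈ 0.0052910
W(F) = 1 - F/88 (W(F) = 1 + F*(-1/88) = 1 - F/88)
G(q) = 1/(-7 + q) (G(q) = 1/(q - 7) = 1/(-7 + q))
G(C) + W(-65) = 1/(-7 + 1/189) + (1 - 1/88*(-65)) = 1/(-1322/189) + (1 + 65/88) = -189/1322 + 153/88 = 92817/58168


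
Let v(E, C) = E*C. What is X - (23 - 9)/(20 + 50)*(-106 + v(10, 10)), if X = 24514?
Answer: 122576/5 ≈ 24515.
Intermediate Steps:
v(E, C) = C*E
X - (23 - 9)/(20 + 50)*(-106 + v(10, 10)) = 24514 - (23 - 9)/(20 + 50)*(-106 + 10*10) = 24514 - 14/70*(-106 + 100) = 24514 - 14*(1/70)*(-6) = 24514 - (-6)/5 = 24514 - 1*(-6/5) = 24514 + 6/5 = 122576/5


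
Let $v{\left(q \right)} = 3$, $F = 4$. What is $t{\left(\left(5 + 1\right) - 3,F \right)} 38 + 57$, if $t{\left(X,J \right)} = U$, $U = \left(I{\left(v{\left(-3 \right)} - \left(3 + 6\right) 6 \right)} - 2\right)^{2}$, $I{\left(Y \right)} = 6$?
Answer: $665$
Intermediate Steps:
$U = 16$ ($U = \left(6 - 2\right)^{2} = 4^{2} = 16$)
$t{\left(X,J \right)} = 16$
$t{\left(\left(5 + 1\right) - 3,F \right)} 38 + 57 = 16 \cdot 38 + 57 = 608 + 57 = 665$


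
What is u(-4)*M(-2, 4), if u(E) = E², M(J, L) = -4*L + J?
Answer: -288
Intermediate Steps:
M(J, L) = J - 4*L
u(-4)*M(-2, 4) = (-4)²*(-2 - 4*4) = 16*(-2 - 16) = 16*(-18) = -288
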